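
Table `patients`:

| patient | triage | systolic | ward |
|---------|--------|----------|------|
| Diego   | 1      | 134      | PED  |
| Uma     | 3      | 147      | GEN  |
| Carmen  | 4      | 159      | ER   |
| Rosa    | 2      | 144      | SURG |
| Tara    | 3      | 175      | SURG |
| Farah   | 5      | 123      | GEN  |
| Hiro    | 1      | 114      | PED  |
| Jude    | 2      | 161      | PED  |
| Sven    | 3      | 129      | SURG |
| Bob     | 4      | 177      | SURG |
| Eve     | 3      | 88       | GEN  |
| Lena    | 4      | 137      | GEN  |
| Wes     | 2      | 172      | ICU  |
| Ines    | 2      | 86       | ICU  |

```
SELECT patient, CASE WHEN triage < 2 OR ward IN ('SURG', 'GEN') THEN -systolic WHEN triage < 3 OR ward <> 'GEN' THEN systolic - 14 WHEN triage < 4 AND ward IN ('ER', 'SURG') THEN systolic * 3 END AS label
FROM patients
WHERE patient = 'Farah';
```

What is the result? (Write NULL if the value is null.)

patient = Farah: triage=5, systolic=123, ward=GEN.
triage < 2 OR ward IN ('SURG', 'GEN') → true → -123

-123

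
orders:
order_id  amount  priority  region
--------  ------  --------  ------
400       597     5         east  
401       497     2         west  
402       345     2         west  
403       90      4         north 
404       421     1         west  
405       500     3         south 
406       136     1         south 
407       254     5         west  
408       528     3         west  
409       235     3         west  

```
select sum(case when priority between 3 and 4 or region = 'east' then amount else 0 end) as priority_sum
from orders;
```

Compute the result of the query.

1950

order_id=400: ✓ → 597
order_id=401: ✗
order_id=402: ✗
order_id=403: ✓ → 90
order_id=404: ✗
order_id=405: ✓ → 500
order_id=406: ✗
order_id=407: ✗
order_id=408: ✓ → 528
order_id=409: ✓ → 235
priority_sum = 597 + 90 + 500 + 528 + 235 = 1950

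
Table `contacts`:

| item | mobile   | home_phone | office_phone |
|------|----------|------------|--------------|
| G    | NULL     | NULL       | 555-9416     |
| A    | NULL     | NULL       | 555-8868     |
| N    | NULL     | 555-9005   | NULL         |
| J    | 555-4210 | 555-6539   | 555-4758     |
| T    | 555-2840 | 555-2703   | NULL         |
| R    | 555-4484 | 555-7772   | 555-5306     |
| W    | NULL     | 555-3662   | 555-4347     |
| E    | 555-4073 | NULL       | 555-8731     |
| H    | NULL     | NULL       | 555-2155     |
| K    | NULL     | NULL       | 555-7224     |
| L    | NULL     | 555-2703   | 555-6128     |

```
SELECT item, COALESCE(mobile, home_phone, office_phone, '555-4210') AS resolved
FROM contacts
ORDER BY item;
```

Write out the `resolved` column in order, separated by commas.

item=A: mobile=NULL, home_phone=NULL, office_phone=555-8868 → 555-8868
item=E: mobile=555-4073 → 555-4073
item=G: mobile=NULL, home_phone=NULL, office_phone=555-9416 → 555-9416
item=H: mobile=NULL, home_phone=NULL, office_phone=555-2155 → 555-2155
item=J: mobile=555-4210 → 555-4210
item=K: mobile=NULL, home_phone=NULL, office_phone=555-7224 → 555-7224
item=L: mobile=NULL, home_phone=555-2703 → 555-2703
item=N: mobile=NULL, home_phone=555-9005 → 555-9005
item=R: mobile=555-4484 → 555-4484
item=T: mobile=555-2840 → 555-2840
item=W: mobile=NULL, home_phone=555-3662 → 555-3662

555-8868, 555-4073, 555-9416, 555-2155, 555-4210, 555-7224, 555-2703, 555-9005, 555-4484, 555-2840, 555-3662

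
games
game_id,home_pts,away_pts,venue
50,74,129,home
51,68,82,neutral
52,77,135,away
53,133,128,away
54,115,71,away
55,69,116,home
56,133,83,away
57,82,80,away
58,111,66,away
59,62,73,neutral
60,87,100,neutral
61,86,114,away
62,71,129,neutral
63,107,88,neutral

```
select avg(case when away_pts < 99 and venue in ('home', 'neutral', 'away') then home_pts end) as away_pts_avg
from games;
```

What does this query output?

96.8571428571

game_id=50: ✗
game_id=51: ✓ → 68
game_id=52: ✗
game_id=53: ✗
game_id=54: ✓ → 115
game_id=55: ✗
game_id=56: ✓ → 133
game_id=57: ✓ → 82
game_id=58: ✓ → 111
game_id=59: ✓ → 62
game_id=60: ✗
game_id=61: ✗
game_id=62: ✗
game_id=63: ✓ → 107
away_pts_avg = (68 + 115 + 133 + 82 + 111 + 62 + 107) / 7 = 96.8571428571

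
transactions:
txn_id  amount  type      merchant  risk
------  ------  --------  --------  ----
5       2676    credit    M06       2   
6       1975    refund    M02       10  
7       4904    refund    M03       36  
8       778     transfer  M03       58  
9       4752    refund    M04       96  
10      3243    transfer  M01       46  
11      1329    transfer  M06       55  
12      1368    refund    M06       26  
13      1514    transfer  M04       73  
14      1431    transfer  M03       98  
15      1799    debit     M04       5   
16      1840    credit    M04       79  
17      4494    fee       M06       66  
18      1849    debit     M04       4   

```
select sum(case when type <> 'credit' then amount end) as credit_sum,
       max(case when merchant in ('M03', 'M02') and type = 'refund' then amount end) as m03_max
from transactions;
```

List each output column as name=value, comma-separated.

[credit_sum: type <> 'credit']
txn_id=5: ✗
txn_id=6: ✓ → 1975
txn_id=7: ✓ → 4904
txn_id=8: ✓ → 778
txn_id=9: ✓ → 4752
txn_id=10: ✓ → 3243
txn_id=11: ✓ → 1329
txn_id=12: ✓ → 1368
txn_id=13: ✓ → 1514
txn_id=14: ✓ → 1431
txn_id=15: ✓ → 1799
txn_id=16: ✗
txn_id=17: ✓ → 4494
txn_id=18: ✓ → 1849
credit_sum = 1975 + 4904 + 778 + 4752 + 3243 + 1329 + 1368 + 1514 + 1431 + 1799 + 4494 + 1849 = 29436
—
[m03_max: merchant in ('M03', 'M02') and type = 'refund']
txn_id=5: ✗
txn_id=6: ✓ → 1975
txn_id=7: ✓ → 4904
txn_id=8: ✗
txn_id=9: ✗
txn_id=10: ✗
txn_id=11: ✗
txn_id=12: ✗
txn_id=13: ✗
txn_id=14: ✗
txn_id=15: ✗
txn_id=16: ✗
txn_id=17: ✗
txn_id=18: ✗
m03_max = MAX(1975, 4904) = 4904

credit_sum=29436, m03_max=4904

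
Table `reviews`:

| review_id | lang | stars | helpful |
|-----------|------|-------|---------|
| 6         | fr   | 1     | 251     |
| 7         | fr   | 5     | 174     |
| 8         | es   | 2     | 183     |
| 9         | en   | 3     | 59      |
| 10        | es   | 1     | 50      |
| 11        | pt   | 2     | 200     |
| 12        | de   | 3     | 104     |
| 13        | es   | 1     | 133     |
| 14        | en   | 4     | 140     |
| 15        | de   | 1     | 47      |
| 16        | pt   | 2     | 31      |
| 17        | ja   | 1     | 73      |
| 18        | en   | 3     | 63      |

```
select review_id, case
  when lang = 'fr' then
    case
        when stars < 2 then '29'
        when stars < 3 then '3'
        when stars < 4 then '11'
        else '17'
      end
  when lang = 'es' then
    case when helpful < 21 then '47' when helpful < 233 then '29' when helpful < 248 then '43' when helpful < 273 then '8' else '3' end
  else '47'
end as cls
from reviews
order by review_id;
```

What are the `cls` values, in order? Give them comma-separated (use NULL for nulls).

review_id=6: lang='fr' → inner[stars < 2] → 29
review_id=7: lang='fr' → inner[ELSE] → 17
review_id=8: lang='es' → inner[helpful < 233] → 29
review_id=9: lang='en' → outer ELSE → 47
review_id=10: lang='es' → inner[helpful < 233] → 29
review_id=11: lang='pt' → outer ELSE → 47
review_id=12: lang='de' → outer ELSE → 47
review_id=13: lang='es' → inner[helpful < 233] → 29
review_id=14: lang='en' → outer ELSE → 47
review_id=15: lang='de' → outer ELSE → 47
review_id=16: lang='pt' → outer ELSE → 47
review_id=17: lang='ja' → outer ELSE → 47
review_id=18: lang='en' → outer ELSE → 47

29, 17, 29, 47, 29, 47, 47, 29, 47, 47, 47, 47, 47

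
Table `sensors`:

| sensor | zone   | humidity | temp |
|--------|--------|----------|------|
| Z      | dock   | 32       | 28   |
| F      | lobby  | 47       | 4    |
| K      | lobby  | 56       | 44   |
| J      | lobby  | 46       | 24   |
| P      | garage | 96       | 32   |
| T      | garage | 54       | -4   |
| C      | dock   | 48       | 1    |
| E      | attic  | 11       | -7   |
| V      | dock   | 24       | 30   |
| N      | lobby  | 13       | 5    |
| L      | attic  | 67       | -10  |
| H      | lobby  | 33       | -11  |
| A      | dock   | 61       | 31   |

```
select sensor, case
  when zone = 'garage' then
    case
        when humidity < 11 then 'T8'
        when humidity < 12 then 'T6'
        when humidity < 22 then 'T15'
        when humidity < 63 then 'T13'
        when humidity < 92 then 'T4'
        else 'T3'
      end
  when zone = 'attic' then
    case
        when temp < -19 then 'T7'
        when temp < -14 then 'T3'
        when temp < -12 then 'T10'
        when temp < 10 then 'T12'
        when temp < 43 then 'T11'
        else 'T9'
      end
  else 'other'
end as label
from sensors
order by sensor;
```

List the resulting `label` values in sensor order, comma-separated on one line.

sensor=A: zone='dock' → outer ELSE → other
sensor=C: zone='dock' → outer ELSE → other
sensor=E: zone='attic' → inner[temp < 10] → T12
sensor=F: zone='lobby' → outer ELSE → other
sensor=H: zone='lobby' → outer ELSE → other
sensor=J: zone='lobby' → outer ELSE → other
sensor=K: zone='lobby' → outer ELSE → other
sensor=L: zone='attic' → inner[temp < 10] → T12
sensor=N: zone='lobby' → outer ELSE → other
sensor=P: zone='garage' → inner[ELSE] → T3
sensor=T: zone='garage' → inner[humidity < 63] → T13
sensor=V: zone='dock' → outer ELSE → other
sensor=Z: zone='dock' → outer ELSE → other

other, other, T12, other, other, other, other, T12, other, T3, T13, other, other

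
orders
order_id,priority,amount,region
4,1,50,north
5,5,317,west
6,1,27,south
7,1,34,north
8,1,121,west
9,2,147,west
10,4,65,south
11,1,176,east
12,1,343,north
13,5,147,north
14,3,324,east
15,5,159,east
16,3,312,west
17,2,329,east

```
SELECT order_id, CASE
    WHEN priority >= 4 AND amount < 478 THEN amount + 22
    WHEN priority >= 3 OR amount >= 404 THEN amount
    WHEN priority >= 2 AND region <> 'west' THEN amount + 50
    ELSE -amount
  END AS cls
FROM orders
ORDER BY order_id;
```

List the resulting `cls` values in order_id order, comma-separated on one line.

-50, 339, -27, -34, -121, -147, 87, -176, -343, 169, 324, 181, 312, 379

order_id=4: ELSE → -50
order_id=5: priority >= 4 AND amount < 478 → 339
order_id=6: ELSE → -27
order_id=7: ELSE → -34
order_id=8: ELSE → -121
order_id=9: ELSE → -147
order_id=10: priority >= 4 AND amount < 478 → 87
order_id=11: ELSE → -176
order_id=12: ELSE → -343
order_id=13: priority >= 4 AND amount < 478 → 169
order_id=14: priority >= 3 OR amount >= 404 → 324
order_id=15: priority >= 4 AND amount < 478 → 181
order_id=16: priority >= 3 OR amount >= 404 → 312
order_id=17: priority >= 2 AND region <> 'west' → 379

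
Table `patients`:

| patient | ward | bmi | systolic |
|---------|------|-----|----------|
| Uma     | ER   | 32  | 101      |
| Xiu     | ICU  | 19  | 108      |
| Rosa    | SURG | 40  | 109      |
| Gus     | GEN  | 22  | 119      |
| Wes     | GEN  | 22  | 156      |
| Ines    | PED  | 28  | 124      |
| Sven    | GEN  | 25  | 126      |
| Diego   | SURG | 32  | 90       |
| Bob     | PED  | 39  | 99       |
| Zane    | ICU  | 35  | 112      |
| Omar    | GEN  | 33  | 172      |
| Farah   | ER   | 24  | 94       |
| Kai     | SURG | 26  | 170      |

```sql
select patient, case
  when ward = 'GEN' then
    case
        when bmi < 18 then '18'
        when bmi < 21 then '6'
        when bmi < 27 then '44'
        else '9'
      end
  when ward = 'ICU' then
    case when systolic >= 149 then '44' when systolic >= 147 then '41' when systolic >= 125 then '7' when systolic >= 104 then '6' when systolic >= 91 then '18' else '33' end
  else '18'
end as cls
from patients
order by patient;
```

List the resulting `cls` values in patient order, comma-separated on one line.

patient=Bob: ward='PED' → outer ELSE → 18
patient=Diego: ward='SURG' → outer ELSE → 18
patient=Farah: ward='ER' → outer ELSE → 18
patient=Gus: ward='GEN' → inner[bmi < 27] → 44
patient=Ines: ward='PED' → outer ELSE → 18
patient=Kai: ward='SURG' → outer ELSE → 18
patient=Omar: ward='GEN' → inner[ELSE] → 9
patient=Rosa: ward='SURG' → outer ELSE → 18
patient=Sven: ward='GEN' → inner[bmi < 27] → 44
patient=Uma: ward='ER' → outer ELSE → 18
patient=Wes: ward='GEN' → inner[bmi < 27] → 44
patient=Xiu: ward='ICU' → inner[systolic >= 104] → 6
patient=Zane: ward='ICU' → inner[systolic >= 104] → 6

18, 18, 18, 44, 18, 18, 9, 18, 44, 18, 44, 6, 6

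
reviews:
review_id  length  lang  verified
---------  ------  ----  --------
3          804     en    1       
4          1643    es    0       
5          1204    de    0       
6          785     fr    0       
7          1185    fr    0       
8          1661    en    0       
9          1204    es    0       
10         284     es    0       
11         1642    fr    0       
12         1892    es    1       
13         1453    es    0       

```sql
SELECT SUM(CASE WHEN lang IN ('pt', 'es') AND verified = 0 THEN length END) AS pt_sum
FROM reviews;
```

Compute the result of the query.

review_id=3: ✗
review_id=4: ✓ → 1643
review_id=5: ✗
review_id=6: ✗
review_id=7: ✗
review_id=8: ✗
review_id=9: ✓ → 1204
review_id=10: ✓ → 284
review_id=11: ✗
review_id=12: ✗
review_id=13: ✓ → 1453
pt_sum = 1643 + 1204 + 284 + 1453 = 4584

4584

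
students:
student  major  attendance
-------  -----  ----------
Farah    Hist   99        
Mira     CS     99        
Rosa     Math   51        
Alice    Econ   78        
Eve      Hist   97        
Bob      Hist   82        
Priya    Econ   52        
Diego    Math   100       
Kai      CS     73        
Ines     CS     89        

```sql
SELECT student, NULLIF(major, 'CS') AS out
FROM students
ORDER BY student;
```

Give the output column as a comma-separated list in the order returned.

student=Alice: major=Econ vs CS: differ → Econ
student=Bob: major=Hist vs CS: differ → Hist
student=Diego: major=Math vs CS: differ → Math
student=Eve: major=Hist vs CS: differ → Hist
student=Farah: major=Hist vs CS: differ → Hist
student=Ines: major=CS vs CS: equal → NULL
student=Kai: major=CS vs CS: equal → NULL
student=Mira: major=CS vs CS: equal → NULL
student=Priya: major=Econ vs CS: differ → Econ
student=Rosa: major=Math vs CS: differ → Math

Econ, Hist, Math, Hist, Hist, NULL, NULL, NULL, Econ, Math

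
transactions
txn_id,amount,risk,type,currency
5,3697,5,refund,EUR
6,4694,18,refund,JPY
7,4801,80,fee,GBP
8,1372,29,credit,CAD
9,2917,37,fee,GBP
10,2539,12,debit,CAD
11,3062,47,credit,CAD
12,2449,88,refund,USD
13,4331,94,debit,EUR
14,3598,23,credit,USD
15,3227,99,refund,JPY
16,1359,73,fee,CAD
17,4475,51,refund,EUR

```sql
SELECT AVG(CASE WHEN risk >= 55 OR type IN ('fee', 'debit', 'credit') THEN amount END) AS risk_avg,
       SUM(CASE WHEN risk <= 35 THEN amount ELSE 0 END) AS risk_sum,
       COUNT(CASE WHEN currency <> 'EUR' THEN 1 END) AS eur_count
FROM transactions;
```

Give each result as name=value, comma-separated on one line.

risk_avg=2965.5, risk_sum=15900, eur_count=10

[risk_avg: risk >= 55 OR type IN ('fee', 'debit', 'credit')]
txn_id=5: ✗
txn_id=6: ✗
txn_id=7: ✓ → 4801
txn_id=8: ✓ → 1372
txn_id=9: ✓ → 2917
txn_id=10: ✓ → 2539
txn_id=11: ✓ → 3062
txn_id=12: ✓ → 2449
txn_id=13: ✓ → 4331
txn_id=14: ✓ → 3598
txn_id=15: ✓ → 3227
txn_id=16: ✓ → 1359
txn_id=17: ✗
risk_avg = (4801 + 1372 + 2917 + 2539 + 3062 + 2449 + 4331 + 3598 + 3227 + 1359) / 10 = 2965.5
—
[risk_sum: risk <= 35]
txn_id=5: ✓ → 3697
txn_id=6: ✓ → 4694
txn_id=7: ✗
txn_id=8: ✓ → 1372
txn_id=9: ✗
txn_id=10: ✓ → 2539
txn_id=11: ✗
txn_id=12: ✗
txn_id=13: ✗
txn_id=14: ✓ → 3598
txn_id=15: ✗
txn_id=16: ✗
txn_id=17: ✗
risk_sum = 3697 + 4694 + 1372 + 2539 + 3598 = 15900
—
[eur_count: currency <> 'EUR']
txn_id=5: ✗
txn_id=6: ✓ → 1
txn_id=7: ✓ → 1
txn_id=8: ✓ → 1
txn_id=9: ✓ → 1
txn_id=10: ✓ → 1
txn_id=11: ✓ → 1
txn_id=12: ✓ → 1
txn_id=13: ✗
txn_id=14: ✓ → 1
txn_id=15: ✓ → 1
txn_id=16: ✓ → 1
txn_id=17: ✗
eur_count = COUNT(1, 1, 1, 1, 1, 1, 1, 1, 1, 1) = 10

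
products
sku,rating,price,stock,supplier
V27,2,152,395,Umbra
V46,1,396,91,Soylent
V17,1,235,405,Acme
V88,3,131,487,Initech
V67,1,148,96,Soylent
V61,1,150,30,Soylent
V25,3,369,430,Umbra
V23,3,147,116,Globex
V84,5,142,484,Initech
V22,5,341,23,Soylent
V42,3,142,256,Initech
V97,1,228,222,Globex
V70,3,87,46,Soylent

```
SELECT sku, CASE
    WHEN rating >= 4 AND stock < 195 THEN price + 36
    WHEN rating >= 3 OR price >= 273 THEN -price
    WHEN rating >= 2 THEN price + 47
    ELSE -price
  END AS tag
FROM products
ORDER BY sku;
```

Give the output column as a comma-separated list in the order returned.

-235, 377, -147, -369, 199, -142, -396, -150, -148, -87, -142, -131, -228

sku=V17: ELSE → -235
sku=V22: rating >= 4 AND stock < 195 → 377
sku=V23: rating >= 3 OR price >= 273 → -147
sku=V25: rating >= 3 OR price >= 273 → -369
sku=V27: rating >= 2 → 199
sku=V42: rating >= 3 OR price >= 273 → -142
sku=V46: rating >= 3 OR price >= 273 → -396
sku=V61: ELSE → -150
sku=V67: ELSE → -148
sku=V70: rating >= 3 OR price >= 273 → -87
sku=V84: rating >= 3 OR price >= 273 → -142
sku=V88: rating >= 3 OR price >= 273 → -131
sku=V97: ELSE → -228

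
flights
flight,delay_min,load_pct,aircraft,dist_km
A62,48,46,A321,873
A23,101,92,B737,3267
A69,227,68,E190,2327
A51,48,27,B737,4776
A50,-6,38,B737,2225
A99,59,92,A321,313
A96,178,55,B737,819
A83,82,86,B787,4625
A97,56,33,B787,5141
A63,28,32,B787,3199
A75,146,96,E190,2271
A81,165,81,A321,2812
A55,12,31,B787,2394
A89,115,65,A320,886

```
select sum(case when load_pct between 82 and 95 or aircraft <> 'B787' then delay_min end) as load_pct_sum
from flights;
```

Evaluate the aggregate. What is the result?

1163

flight=A62: ✓ → 48
flight=A23: ✓ → 101
flight=A69: ✓ → 227
flight=A51: ✓ → 48
flight=A50: ✓ → -6
flight=A99: ✓ → 59
flight=A96: ✓ → 178
flight=A83: ✓ → 82
flight=A97: ✗
flight=A63: ✗
flight=A75: ✓ → 146
flight=A81: ✓ → 165
flight=A55: ✗
flight=A89: ✓ → 115
load_pct_sum = 48 + 101 + 227 + 48 + -6 + 59 + 178 + 82 + 146 + 165 + 115 = 1163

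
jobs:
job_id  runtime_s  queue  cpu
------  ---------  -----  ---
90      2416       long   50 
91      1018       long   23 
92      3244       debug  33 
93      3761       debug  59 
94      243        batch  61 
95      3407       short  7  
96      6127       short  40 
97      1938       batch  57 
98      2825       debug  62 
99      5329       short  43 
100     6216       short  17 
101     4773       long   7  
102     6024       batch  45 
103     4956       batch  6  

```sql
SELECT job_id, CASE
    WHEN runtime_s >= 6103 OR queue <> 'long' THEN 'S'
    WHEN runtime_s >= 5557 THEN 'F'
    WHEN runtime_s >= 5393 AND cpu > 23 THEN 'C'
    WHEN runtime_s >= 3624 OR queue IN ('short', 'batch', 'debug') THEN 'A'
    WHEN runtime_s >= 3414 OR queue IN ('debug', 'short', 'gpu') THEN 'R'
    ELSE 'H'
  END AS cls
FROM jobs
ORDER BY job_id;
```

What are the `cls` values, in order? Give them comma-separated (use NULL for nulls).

H, H, S, S, S, S, S, S, S, S, S, A, S, S

job_id=90: ELSE → H
job_id=91: ELSE → H
job_id=92: runtime_s >= 6103 OR queue <> 'long' → S
job_id=93: runtime_s >= 6103 OR queue <> 'long' → S
job_id=94: runtime_s >= 6103 OR queue <> 'long' → S
job_id=95: runtime_s >= 6103 OR queue <> 'long' → S
job_id=96: runtime_s >= 6103 OR queue <> 'long' → S
job_id=97: runtime_s >= 6103 OR queue <> 'long' → S
job_id=98: runtime_s >= 6103 OR queue <> 'long' → S
job_id=99: runtime_s >= 6103 OR queue <> 'long' → S
job_id=100: runtime_s >= 6103 OR queue <> 'long' → S
job_id=101: runtime_s >= 3624 OR queue IN ('short', 'batch', 'debug') → A
job_id=102: runtime_s >= 6103 OR queue <> 'long' → S
job_id=103: runtime_s >= 6103 OR queue <> 'long' → S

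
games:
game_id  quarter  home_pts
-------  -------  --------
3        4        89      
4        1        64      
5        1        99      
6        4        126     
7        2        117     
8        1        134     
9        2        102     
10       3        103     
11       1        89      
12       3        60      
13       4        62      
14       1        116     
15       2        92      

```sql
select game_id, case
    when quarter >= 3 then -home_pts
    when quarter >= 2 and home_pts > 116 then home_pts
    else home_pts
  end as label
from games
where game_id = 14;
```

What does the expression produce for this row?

game_id = 14: quarter=1, home_pts=116.
quarter >= 3 → false
quarter >= 2 and home_pts > 116 → false
No prior WHEN matched → ELSE → 116

116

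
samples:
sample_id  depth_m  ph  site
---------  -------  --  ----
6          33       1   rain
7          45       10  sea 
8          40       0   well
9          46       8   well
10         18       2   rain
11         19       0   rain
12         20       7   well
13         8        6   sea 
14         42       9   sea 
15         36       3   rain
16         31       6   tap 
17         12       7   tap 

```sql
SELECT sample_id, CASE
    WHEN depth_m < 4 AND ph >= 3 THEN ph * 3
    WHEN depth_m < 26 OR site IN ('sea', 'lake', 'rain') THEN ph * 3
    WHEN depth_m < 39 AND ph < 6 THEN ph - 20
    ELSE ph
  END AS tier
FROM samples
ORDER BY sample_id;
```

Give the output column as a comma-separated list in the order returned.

sample_id=6: depth_m < 26 OR site IN ('sea', 'lake', 'rain') → 3
sample_id=7: depth_m < 26 OR site IN ('sea', 'lake', 'rain') → 30
sample_id=8: ELSE → 0
sample_id=9: ELSE → 8
sample_id=10: depth_m < 26 OR site IN ('sea', 'lake', 'rain') → 6
sample_id=11: depth_m < 26 OR site IN ('sea', 'lake', 'rain') → 0
sample_id=12: depth_m < 26 OR site IN ('sea', 'lake', 'rain') → 21
sample_id=13: depth_m < 26 OR site IN ('sea', 'lake', 'rain') → 18
sample_id=14: depth_m < 26 OR site IN ('sea', 'lake', 'rain') → 27
sample_id=15: depth_m < 26 OR site IN ('sea', 'lake', 'rain') → 9
sample_id=16: ELSE → 6
sample_id=17: depth_m < 26 OR site IN ('sea', 'lake', 'rain') → 21

3, 30, 0, 8, 6, 0, 21, 18, 27, 9, 6, 21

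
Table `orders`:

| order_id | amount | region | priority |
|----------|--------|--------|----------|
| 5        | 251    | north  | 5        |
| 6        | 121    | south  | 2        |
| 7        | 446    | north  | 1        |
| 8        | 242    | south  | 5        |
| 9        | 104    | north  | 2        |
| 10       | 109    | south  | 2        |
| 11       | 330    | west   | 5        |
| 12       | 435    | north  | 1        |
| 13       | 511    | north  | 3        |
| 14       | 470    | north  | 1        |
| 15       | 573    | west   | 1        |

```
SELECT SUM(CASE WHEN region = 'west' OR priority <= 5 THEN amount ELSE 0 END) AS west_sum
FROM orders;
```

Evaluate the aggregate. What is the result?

order_id=5: ✓ → 251
order_id=6: ✓ → 121
order_id=7: ✓ → 446
order_id=8: ✓ → 242
order_id=9: ✓ → 104
order_id=10: ✓ → 109
order_id=11: ✓ → 330
order_id=12: ✓ → 435
order_id=13: ✓ → 511
order_id=14: ✓ → 470
order_id=15: ✓ → 573
west_sum = 251 + 121 + 446 + 242 + 104 + 109 + 330 + 435 + 511 + 470 + 573 = 3592

3592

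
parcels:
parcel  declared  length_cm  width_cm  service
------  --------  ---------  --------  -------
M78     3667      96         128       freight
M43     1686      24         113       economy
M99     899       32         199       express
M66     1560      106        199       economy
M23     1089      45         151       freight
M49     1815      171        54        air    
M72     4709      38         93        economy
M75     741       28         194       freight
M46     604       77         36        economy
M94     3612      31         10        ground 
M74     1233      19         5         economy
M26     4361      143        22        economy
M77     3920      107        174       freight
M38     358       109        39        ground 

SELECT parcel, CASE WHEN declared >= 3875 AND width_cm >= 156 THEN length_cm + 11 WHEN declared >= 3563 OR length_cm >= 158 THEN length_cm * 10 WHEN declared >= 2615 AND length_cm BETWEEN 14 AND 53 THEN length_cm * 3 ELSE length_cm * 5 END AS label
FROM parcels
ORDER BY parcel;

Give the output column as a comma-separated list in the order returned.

225, 1430, 545, 120, 385, 1710, 530, 380, 95, 140, 118, 960, 310, 160

parcel=M23: ELSE → 225
parcel=M26: declared >= 3563 OR length_cm >= 158 → 1430
parcel=M38: ELSE → 545
parcel=M43: ELSE → 120
parcel=M46: ELSE → 385
parcel=M49: declared >= 3563 OR length_cm >= 158 → 1710
parcel=M66: ELSE → 530
parcel=M72: declared >= 3563 OR length_cm >= 158 → 380
parcel=M74: ELSE → 95
parcel=M75: ELSE → 140
parcel=M77: declared >= 3875 AND width_cm >= 156 → 118
parcel=M78: declared >= 3563 OR length_cm >= 158 → 960
parcel=M94: declared >= 3563 OR length_cm >= 158 → 310
parcel=M99: ELSE → 160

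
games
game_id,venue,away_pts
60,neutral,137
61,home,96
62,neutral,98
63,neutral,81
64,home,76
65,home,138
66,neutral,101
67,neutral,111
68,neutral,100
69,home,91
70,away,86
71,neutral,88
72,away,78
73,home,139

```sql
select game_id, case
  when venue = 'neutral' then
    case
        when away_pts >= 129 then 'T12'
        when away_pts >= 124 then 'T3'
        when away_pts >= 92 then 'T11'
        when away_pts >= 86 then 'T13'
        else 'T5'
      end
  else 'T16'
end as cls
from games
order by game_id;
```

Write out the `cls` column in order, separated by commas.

game_id=60: venue='neutral' → inner[away_pts >= 129] → T12
game_id=61: venue='home' → outer ELSE → T16
game_id=62: venue='neutral' → inner[away_pts >= 92] → T11
game_id=63: venue='neutral' → inner[ELSE] → T5
game_id=64: venue='home' → outer ELSE → T16
game_id=65: venue='home' → outer ELSE → T16
game_id=66: venue='neutral' → inner[away_pts >= 92] → T11
game_id=67: venue='neutral' → inner[away_pts >= 92] → T11
game_id=68: venue='neutral' → inner[away_pts >= 92] → T11
game_id=69: venue='home' → outer ELSE → T16
game_id=70: venue='away' → outer ELSE → T16
game_id=71: venue='neutral' → inner[away_pts >= 86] → T13
game_id=72: venue='away' → outer ELSE → T16
game_id=73: venue='home' → outer ELSE → T16

T12, T16, T11, T5, T16, T16, T11, T11, T11, T16, T16, T13, T16, T16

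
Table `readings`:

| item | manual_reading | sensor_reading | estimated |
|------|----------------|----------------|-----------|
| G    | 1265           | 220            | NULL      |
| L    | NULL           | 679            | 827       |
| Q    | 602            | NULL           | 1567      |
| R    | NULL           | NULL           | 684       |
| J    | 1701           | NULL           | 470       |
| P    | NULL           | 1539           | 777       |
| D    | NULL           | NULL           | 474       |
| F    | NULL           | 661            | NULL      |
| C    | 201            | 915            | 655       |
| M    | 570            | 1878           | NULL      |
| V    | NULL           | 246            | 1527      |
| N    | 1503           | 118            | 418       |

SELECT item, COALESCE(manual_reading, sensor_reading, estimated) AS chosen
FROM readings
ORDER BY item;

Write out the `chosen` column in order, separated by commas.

item=C: manual_reading=201 → 201
item=D: manual_reading=NULL, sensor_reading=NULL, estimated=474 → 474
item=F: manual_reading=NULL, sensor_reading=661 → 661
item=G: manual_reading=1265 → 1265
item=J: manual_reading=1701 → 1701
item=L: manual_reading=NULL, sensor_reading=679 → 679
item=M: manual_reading=570 → 570
item=N: manual_reading=1503 → 1503
item=P: manual_reading=NULL, sensor_reading=1539 → 1539
item=Q: manual_reading=602 → 602
item=R: manual_reading=NULL, sensor_reading=NULL, estimated=684 → 684
item=V: manual_reading=NULL, sensor_reading=246 → 246

201, 474, 661, 1265, 1701, 679, 570, 1503, 1539, 602, 684, 246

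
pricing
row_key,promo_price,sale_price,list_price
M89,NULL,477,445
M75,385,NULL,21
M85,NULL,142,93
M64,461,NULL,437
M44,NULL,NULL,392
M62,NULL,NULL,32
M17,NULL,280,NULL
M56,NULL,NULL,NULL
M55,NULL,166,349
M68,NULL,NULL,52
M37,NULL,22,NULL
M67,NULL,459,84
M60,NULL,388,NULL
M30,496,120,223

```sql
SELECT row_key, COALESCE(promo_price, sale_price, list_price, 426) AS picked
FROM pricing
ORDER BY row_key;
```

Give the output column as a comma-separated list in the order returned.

280, 496, 22, 392, 166, 426, 388, 32, 461, 459, 52, 385, 142, 477

row_key=M17: promo_price=NULL, sale_price=280 → 280
row_key=M30: promo_price=496 → 496
row_key=M37: promo_price=NULL, sale_price=22 → 22
row_key=M44: promo_price=NULL, sale_price=NULL, list_price=392 → 392
row_key=M55: promo_price=NULL, sale_price=166 → 166
row_key=M56: promo_price=NULL, sale_price=NULL, list_price=NULL, → literal 426 → 426
row_key=M60: promo_price=NULL, sale_price=388 → 388
row_key=M62: promo_price=NULL, sale_price=NULL, list_price=32 → 32
row_key=M64: promo_price=461 → 461
row_key=M67: promo_price=NULL, sale_price=459 → 459
row_key=M68: promo_price=NULL, sale_price=NULL, list_price=52 → 52
row_key=M75: promo_price=385 → 385
row_key=M85: promo_price=NULL, sale_price=142 → 142
row_key=M89: promo_price=NULL, sale_price=477 → 477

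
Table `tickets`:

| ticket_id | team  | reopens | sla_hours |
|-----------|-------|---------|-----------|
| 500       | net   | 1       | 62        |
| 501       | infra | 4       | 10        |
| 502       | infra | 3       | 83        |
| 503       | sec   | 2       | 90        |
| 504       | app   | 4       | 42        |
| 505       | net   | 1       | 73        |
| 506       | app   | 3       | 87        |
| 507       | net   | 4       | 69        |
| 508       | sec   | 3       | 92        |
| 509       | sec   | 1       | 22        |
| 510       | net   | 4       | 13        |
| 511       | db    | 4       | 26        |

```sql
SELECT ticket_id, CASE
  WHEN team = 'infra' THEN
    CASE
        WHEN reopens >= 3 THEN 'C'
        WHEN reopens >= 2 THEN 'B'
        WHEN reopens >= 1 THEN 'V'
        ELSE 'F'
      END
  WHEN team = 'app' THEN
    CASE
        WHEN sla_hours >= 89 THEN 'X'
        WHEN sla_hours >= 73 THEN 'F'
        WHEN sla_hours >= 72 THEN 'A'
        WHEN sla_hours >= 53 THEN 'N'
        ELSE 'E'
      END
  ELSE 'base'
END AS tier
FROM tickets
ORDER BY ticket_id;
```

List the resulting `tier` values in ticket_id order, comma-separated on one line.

ticket_id=500: team='net' → outer ELSE → base
ticket_id=501: team='infra' → inner[reopens >= 3] → C
ticket_id=502: team='infra' → inner[reopens >= 3] → C
ticket_id=503: team='sec' → outer ELSE → base
ticket_id=504: team='app' → inner[ELSE] → E
ticket_id=505: team='net' → outer ELSE → base
ticket_id=506: team='app' → inner[sla_hours >= 73] → F
ticket_id=507: team='net' → outer ELSE → base
ticket_id=508: team='sec' → outer ELSE → base
ticket_id=509: team='sec' → outer ELSE → base
ticket_id=510: team='net' → outer ELSE → base
ticket_id=511: team='db' → outer ELSE → base

base, C, C, base, E, base, F, base, base, base, base, base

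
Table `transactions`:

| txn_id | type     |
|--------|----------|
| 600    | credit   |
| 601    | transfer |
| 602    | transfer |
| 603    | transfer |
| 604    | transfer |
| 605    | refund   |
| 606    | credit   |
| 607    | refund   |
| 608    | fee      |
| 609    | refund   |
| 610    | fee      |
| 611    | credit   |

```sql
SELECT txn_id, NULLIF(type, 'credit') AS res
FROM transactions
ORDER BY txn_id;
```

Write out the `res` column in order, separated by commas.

txn_id=600: type=credit vs credit: equal → NULL
txn_id=601: type=transfer vs credit: differ → transfer
txn_id=602: type=transfer vs credit: differ → transfer
txn_id=603: type=transfer vs credit: differ → transfer
txn_id=604: type=transfer vs credit: differ → transfer
txn_id=605: type=refund vs credit: differ → refund
txn_id=606: type=credit vs credit: equal → NULL
txn_id=607: type=refund vs credit: differ → refund
txn_id=608: type=fee vs credit: differ → fee
txn_id=609: type=refund vs credit: differ → refund
txn_id=610: type=fee vs credit: differ → fee
txn_id=611: type=credit vs credit: equal → NULL

NULL, transfer, transfer, transfer, transfer, refund, NULL, refund, fee, refund, fee, NULL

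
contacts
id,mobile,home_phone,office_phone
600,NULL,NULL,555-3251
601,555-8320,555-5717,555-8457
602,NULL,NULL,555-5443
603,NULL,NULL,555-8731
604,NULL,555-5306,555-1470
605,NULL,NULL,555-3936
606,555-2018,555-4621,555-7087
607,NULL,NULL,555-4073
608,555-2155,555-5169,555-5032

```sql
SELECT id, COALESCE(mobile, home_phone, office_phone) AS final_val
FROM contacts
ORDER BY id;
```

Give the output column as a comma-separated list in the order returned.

id=600: mobile=NULL, home_phone=NULL, office_phone=555-3251 → 555-3251
id=601: mobile=555-8320 → 555-8320
id=602: mobile=NULL, home_phone=NULL, office_phone=555-5443 → 555-5443
id=603: mobile=NULL, home_phone=NULL, office_phone=555-8731 → 555-8731
id=604: mobile=NULL, home_phone=555-5306 → 555-5306
id=605: mobile=NULL, home_phone=NULL, office_phone=555-3936 → 555-3936
id=606: mobile=555-2018 → 555-2018
id=607: mobile=NULL, home_phone=NULL, office_phone=555-4073 → 555-4073
id=608: mobile=555-2155 → 555-2155

555-3251, 555-8320, 555-5443, 555-8731, 555-5306, 555-3936, 555-2018, 555-4073, 555-2155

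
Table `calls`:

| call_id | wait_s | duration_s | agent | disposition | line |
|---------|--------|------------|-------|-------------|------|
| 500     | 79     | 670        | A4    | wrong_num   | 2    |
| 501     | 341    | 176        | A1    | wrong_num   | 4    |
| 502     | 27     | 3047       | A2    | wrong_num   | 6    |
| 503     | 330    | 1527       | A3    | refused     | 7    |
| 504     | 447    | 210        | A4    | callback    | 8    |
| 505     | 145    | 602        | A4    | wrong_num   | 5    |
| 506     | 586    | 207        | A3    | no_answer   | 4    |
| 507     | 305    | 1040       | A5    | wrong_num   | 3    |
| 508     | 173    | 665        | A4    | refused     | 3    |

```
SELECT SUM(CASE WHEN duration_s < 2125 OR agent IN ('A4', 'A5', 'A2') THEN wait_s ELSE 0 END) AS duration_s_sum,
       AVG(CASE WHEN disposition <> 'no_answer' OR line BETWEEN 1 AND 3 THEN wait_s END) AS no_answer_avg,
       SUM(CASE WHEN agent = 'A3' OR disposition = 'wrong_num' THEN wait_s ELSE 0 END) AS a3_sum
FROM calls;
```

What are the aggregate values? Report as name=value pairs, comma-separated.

[duration_s_sum: duration_s < 2125 OR agent IN ('A4', 'A5', 'A2')]
call_id=500: ✓ → 79
call_id=501: ✓ → 341
call_id=502: ✓ → 27
call_id=503: ✓ → 330
call_id=504: ✓ → 447
call_id=505: ✓ → 145
call_id=506: ✓ → 586
call_id=507: ✓ → 305
call_id=508: ✓ → 173
duration_s_sum = 79 + 341 + 27 + 330 + 447 + 145 + 586 + 305 + 173 = 2433
—
[no_answer_avg: disposition <> 'no_answer' OR line BETWEEN 1 AND 3]
call_id=500: ✓ → 79
call_id=501: ✓ → 341
call_id=502: ✓ → 27
call_id=503: ✓ → 330
call_id=504: ✓ → 447
call_id=505: ✓ → 145
call_id=506: ✗
call_id=507: ✓ → 305
call_id=508: ✓ → 173
no_answer_avg = (79 + 341 + 27 + 330 + 447 + 145 + 305 + 173) / 8 = 230.875
—
[a3_sum: agent = 'A3' OR disposition = 'wrong_num']
call_id=500: ✓ → 79
call_id=501: ✓ → 341
call_id=502: ✓ → 27
call_id=503: ✓ → 330
call_id=504: ✗
call_id=505: ✓ → 145
call_id=506: ✓ → 586
call_id=507: ✓ → 305
call_id=508: ✗
a3_sum = 79 + 341 + 27 + 330 + 145 + 586 + 305 = 1813

duration_s_sum=2433, no_answer_avg=230.875, a3_sum=1813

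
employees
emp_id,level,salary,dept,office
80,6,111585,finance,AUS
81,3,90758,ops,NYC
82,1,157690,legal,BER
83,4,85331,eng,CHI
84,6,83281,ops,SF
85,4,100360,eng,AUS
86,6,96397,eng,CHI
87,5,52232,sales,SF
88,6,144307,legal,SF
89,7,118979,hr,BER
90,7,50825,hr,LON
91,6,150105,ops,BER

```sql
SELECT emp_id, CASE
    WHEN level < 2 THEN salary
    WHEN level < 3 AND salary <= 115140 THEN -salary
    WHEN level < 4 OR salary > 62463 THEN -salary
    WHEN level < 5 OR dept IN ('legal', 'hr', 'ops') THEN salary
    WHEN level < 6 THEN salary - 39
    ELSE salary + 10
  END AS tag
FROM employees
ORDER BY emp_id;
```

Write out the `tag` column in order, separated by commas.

-111585, -90758, 157690, -85331, -83281, -100360, -96397, 52193, -144307, -118979, 50825, -150105

emp_id=80: level < 4 OR salary > 62463 → -111585
emp_id=81: level < 4 OR salary > 62463 → -90758
emp_id=82: level < 2 → 157690
emp_id=83: level < 4 OR salary > 62463 → -85331
emp_id=84: level < 4 OR salary > 62463 → -83281
emp_id=85: level < 4 OR salary > 62463 → -100360
emp_id=86: level < 4 OR salary > 62463 → -96397
emp_id=87: level < 6 → 52193
emp_id=88: level < 4 OR salary > 62463 → -144307
emp_id=89: level < 4 OR salary > 62463 → -118979
emp_id=90: level < 5 OR dept IN ('legal', 'hr', 'ops') → 50825
emp_id=91: level < 4 OR salary > 62463 → -150105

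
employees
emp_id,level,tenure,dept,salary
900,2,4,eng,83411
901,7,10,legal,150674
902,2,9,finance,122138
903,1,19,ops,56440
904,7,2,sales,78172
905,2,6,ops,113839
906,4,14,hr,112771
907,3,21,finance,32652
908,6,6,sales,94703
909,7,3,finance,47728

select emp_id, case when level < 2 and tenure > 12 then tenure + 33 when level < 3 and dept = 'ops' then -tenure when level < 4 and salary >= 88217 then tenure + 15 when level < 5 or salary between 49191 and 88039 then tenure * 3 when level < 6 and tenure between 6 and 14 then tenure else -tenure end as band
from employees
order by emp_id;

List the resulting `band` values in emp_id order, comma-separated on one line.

emp_id=900: level < 5 or salary between 49191 and 88039 → 12
emp_id=901: ELSE → -10
emp_id=902: level < 4 and salary >= 88217 → 24
emp_id=903: level < 2 and tenure > 12 → 52
emp_id=904: level < 5 or salary between 49191 and 88039 → 6
emp_id=905: level < 3 and dept = 'ops' → -6
emp_id=906: level < 5 or salary between 49191 and 88039 → 42
emp_id=907: level < 5 or salary between 49191 and 88039 → 63
emp_id=908: ELSE → -6
emp_id=909: ELSE → -3

12, -10, 24, 52, 6, -6, 42, 63, -6, -3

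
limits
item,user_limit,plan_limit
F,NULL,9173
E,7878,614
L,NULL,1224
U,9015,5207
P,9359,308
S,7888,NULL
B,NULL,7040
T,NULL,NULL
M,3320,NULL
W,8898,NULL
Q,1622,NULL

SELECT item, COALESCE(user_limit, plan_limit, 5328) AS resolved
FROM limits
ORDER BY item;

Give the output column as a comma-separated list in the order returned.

item=B: user_limit=NULL, plan_limit=7040 → 7040
item=E: user_limit=7878 → 7878
item=F: user_limit=NULL, plan_limit=9173 → 9173
item=L: user_limit=NULL, plan_limit=1224 → 1224
item=M: user_limit=3320 → 3320
item=P: user_limit=9359 → 9359
item=Q: user_limit=1622 → 1622
item=S: user_limit=7888 → 7888
item=T: user_limit=NULL, plan_limit=NULL, → literal 5328 → 5328
item=U: user_limit=9015 → 9015
item=W: user_limit=8898 → 8898

7040, 7878, 9173, 1224, 3320, 9359, 1622, 7888, 5328, 9015, 8898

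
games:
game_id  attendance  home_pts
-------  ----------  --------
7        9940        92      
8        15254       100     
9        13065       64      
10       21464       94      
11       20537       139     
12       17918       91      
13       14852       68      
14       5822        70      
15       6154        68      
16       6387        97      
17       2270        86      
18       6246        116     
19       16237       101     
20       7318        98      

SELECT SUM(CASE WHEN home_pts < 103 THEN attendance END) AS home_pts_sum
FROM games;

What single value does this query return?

game_id=7: ✓ → 9940
game_id=8: ✓ → 15254
game_id=9: ✓ → 13065
game_id=10: ✓ → 21464
game_id=11: ✗
game_id=12: ✓ → 17918
game_id=13: ✓ → 14852
game_id=14: ✓ → 5822
game_id=15: ✓ → 6154
game_id=16: ✓ → 6387
game_id=17: ✓ → 2270
game_id=18: ✗
game_id=19: ✓ → 16237
game_id=20: ✓ → 7318
home_pts_sum = 9940 + 15254 + 13065 + 21464 + 17918 + 14852 + 5822 + 6154 + 6387 + 2270 + 16237 + 7318 = 136681

136681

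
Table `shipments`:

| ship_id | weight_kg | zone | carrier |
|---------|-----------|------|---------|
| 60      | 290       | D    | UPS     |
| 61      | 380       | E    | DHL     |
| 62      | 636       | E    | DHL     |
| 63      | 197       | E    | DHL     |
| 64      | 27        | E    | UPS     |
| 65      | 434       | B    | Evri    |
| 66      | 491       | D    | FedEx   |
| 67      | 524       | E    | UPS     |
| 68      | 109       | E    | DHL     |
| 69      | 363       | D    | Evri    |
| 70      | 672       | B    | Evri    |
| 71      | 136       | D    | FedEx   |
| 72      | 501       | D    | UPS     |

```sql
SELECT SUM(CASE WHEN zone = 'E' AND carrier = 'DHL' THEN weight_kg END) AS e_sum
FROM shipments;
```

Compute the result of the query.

ship_id=60: ✗
ship_id=61: ✓ → 380
ship_id=62: ✓ → 636
ship_id=63: ✓ → 197
ship_id=64: ✗
ship_id=65: ✗
ship_id=66: ✗
ship_id=67: ✗
ship_id=68: ✓ → 109
ship_id=69: ✗
ship_id=70: ✗
ship_id=71: ✗
ship_id=72: ✗
e_sum = 380 + 636 + 197 + 109 = 1322

1322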